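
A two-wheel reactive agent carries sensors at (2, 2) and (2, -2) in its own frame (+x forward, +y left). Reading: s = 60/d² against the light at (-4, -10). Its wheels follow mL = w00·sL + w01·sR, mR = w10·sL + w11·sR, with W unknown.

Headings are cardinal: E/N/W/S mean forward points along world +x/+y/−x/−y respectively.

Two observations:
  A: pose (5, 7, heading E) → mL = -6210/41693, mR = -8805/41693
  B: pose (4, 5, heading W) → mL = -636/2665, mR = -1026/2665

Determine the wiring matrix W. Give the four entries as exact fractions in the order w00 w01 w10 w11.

-1/2 -1/2 -1 -1/2

obs A: pose=(5,7,E) → sL=30/241, sR=30/173, mL=-6210/41693, mR=-8805/41693
obs B: pose=(4,5,W) → sL=12/41, sR=12/65, mL=-636/2665, mR=-1026/2665
sensor matrix S = [[30/241, 30/173], [12/41, 12/65]]; det S = -617184/22222369
solve [mL_A; mL_B] = S·[w00; w01] and [mR_A; mR_B] = S·[w10; w11]:
  w00 = -1/2, w01 = -1/2, w10 = -1, w11 = -1/2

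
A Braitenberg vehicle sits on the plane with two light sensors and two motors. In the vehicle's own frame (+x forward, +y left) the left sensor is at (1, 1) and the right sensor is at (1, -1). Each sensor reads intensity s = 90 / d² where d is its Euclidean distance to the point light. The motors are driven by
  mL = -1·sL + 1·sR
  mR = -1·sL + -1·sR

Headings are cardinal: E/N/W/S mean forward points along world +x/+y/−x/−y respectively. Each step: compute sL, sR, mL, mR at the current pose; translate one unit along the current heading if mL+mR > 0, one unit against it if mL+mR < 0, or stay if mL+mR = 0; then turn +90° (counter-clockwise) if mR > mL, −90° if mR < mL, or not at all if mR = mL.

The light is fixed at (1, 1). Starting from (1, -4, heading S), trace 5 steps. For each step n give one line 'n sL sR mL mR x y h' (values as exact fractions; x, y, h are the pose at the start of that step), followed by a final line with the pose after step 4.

n=0: pose=(1,-4,S); sL=90/37, sR=90/37; mL=0, mR=-180/37; mL+mR=-180/37 → advance -1; mR−mL=-180/37 → turn -1·90°
n=1: pose=(1,-3,W); sL=45/13, sR=9; mL=72/13, mR=-162/13; mL+mR=-90/13 → advance -1; mR−mL=-18 → turn -1·90°
n=2: pose=(2,-3,N); sL=10, sR=90/13; mL=-40/13, mR=-220/13; mL+mR=-20 → advance -1; mR−mL=-180/13 → turn -1·90°
n=3: pose=(2,-4,E); sL=9/2, sR=9/4; mL=-9/4, mR=-27/4; mL+mR=-9 → advance -1; mR−mL=-9/2 → turn -1·90°
n=4: pose=(1,-4,S); sL=90/37, sR=90/37; mL=0, mR=-180/37; mL+mR=-180/37 → advance -1; mR−mL=-180/37 → turn -1·90°

0 90/37 90/37 0 -180/37 1 -4 S
1 45/13 9 72/13 -162/13 1 -3 W
2 10 90/13 -40/13 -220/13 2 -3 N
3 9/2 9/4 -9/4 -27/4 2 -4 E
4 90/37 90/37 0 -180/37 1 -4 S
final 1 -3 W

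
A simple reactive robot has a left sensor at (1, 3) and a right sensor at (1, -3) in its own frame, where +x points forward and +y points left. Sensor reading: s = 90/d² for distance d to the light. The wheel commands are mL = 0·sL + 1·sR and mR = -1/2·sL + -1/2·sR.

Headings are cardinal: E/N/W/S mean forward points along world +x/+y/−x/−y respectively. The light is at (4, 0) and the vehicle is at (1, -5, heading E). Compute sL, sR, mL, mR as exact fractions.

45/4 45/34 45/34 -855/136

left sensor world pos  = (2, -2); dL² = 8
right sensor world pos = (2, -8); dR² = 68
sL = 90/8 = 45/4
sR = 90/68 = 45/34
mL = 0·sL + 1·sR = 45/34
mR = -1/2·sL + -1/2·sR = -855/136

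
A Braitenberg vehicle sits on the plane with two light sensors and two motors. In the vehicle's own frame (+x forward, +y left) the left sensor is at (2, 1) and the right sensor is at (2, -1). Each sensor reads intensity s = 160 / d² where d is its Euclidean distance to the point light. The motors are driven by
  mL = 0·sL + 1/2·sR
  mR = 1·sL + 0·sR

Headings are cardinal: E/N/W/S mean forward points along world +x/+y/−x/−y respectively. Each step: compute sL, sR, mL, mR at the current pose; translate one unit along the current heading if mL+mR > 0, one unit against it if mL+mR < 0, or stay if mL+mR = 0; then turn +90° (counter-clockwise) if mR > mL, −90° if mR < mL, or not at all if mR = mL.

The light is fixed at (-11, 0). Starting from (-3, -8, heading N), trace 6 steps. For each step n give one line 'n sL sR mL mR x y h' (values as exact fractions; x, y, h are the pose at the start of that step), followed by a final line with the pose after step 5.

n=0: pose=(-3,-8,N); sL=32/17, sR=160/117; mL=80/117, mR=32/17; mL+mR=5104/1989 → advance +1; mR−mL=2384/1989 → turn +1·90°
n=1: pose=(-3,-7,W); sL=8/5, sR=20/9; mL=10/9, mR=8/5; mL+mR=122/45 → advance +1; mR−mL=22/45 → turn +1·90°
n=2: pose=(-4,-7,S); sL=32/29, sR=160/117; mL=80/117, mR=32/29; mL+mR=6064/3393 → advance +1; mR−mL=1424/3393 → turn +1·90°
n=3: pose=(-4,-8,E); sL=16/13, sR=80/81; mL=40/81, mR=16/13; mL+mR=1816/1053 → advance +1; mR−mL=776/1053 → turn +1·90°
n=4: pose=(-3,-8,N); sL=32/17, sR=160/117; mL=80/117, mR=32/17; mL+mR=5104/1989 → advance +1; mR−mL=2384/1989 → turn +1·90°
n=5: pose=(-3,-7,W); sL=8/5, sR=20/9; mL=10/9, mR=8/5; mL+mR=122/45 → advance +1; mR−mL=22/45 → turn +1·90°

0 32/17 160/117 80/117 32/17 -3 -8 N
1 8/5 20/9 10/9 8/5 -3 -7 W
2 32/29 160/117 80/117 32/29 -4 -7 S
3 16/13 80/81 40/81 16/13 -4 -8 E
4 32/17 160/117 80/117 32/17 -3 -8 N
5 8/5 20/9 10/9 8/5 -3 -7 W
final -4 -7 S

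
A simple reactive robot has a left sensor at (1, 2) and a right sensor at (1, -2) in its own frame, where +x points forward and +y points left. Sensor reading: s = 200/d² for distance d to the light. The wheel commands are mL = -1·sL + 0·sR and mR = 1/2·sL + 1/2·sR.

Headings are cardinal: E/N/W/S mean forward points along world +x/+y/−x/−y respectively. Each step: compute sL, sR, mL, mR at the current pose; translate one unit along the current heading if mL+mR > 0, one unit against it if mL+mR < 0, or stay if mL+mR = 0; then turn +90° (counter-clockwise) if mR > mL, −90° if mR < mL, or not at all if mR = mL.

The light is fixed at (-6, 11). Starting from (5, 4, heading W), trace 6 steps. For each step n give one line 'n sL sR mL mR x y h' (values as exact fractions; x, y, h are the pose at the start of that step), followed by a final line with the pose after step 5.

n=0: pose=(5,4,W); sL=200/181, sR=8/5; mL=-200/181, mR=1224/905; mL+mR=224/905 → advance +1; mR−mL=2224/905 → turn +1·90°
n=1: pose=(4,4,S); sL=25/26, sR=25/16; mL=-25/26, mR=525/416; mL+mR=125/416 → advance +1; mR−mL=925/416 → turn +1·90°
n=2: pose=(4,3,E); sL=200/157, sR=200/221; mL=-200/157, mR=37800/34697; mL+mR=-6400/34697 → advance -1; mR−mL=82000/34697 → turn +1·90°
n=3: pose=(3,3,N); sL=100/49, sR=20/17; mL=-100/49, mR=1340/833; mL+mR=-360/833 → advance -1; mR−mL=3040/833 → turn +1·90°
n=4: pose=(3,2,W); sL=40/37, sR=200/113; mL=-40/37, mR=5960/4181; mL+mR=1440/4181 → advance +1; mR−mL=10480/4181 → turn +1·90°
n=5: pose=(2,2,S); sL=1, sR=25/17; mL=-1, mR=21/17; mL+mR=4/17 → advance +1; mR−mL=38/17 → turn +1·90°

0 200/181 8/5 -200/181 1224/905 5 4 W
1 25/26 25/16 -25/26 525/416 4 4 S
2 200/157 200/221 -200/157 37800/34697 4 3 E
3 100/49 20/17 -100/49 1340/833 3 3 N
4 40/37 200/113 -40/37 5960/4181 3 2 W
5 1 25/17 -1 21/17 2 2 S
final 2 1 E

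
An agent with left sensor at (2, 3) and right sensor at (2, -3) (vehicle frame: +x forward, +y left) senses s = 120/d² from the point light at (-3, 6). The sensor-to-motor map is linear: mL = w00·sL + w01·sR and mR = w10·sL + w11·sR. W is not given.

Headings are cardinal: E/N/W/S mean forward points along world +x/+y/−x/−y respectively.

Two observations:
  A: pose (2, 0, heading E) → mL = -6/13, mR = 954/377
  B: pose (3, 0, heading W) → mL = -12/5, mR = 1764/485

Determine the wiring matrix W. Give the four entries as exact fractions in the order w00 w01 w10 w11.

obs A: pose=(2,0,E) → sL=60/29, sR=12/13, mL=-6/13, mR=954/377
obs B: pose=(3,0,W) → sL=120/97, sR=24/5, mL=-12/5, mR=1764/485
sensor matrix S = [[60/29, 12/13], [120/97, 24/5]]; det S = 321408/36569
solve [mL_A; mL_B] = S·[w00; w01] and [mR_A; mR_B] = S·[w10; w11]:
  w00 = 0, w01 = -1/2, w10 = 1, w11 = 1/2

0 -1/2 1 1/2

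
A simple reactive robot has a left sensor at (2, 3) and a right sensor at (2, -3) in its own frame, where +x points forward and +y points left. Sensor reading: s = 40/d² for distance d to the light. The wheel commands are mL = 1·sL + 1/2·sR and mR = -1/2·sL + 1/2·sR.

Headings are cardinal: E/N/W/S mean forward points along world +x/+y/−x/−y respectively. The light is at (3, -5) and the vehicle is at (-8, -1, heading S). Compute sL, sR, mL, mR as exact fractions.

left sensor world pos  = (-5, -3); dL² = 68
right sensor world pos = (-11, -3); dR² = 200
sL = 40/68 = 10/17
sR = 40/200 = 1/5
mL = 1·sL + 1/2·sR = 117/170
mR = -1/2·sL + 1/2·sR = -33/170

10/17 1/5 117/170 -33/170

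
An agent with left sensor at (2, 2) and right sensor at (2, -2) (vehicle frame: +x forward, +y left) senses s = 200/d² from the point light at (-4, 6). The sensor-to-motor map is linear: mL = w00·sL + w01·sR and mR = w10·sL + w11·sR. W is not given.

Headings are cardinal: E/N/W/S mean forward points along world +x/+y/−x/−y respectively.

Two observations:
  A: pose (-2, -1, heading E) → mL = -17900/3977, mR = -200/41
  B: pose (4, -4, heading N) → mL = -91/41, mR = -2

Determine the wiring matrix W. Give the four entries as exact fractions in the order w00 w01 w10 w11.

obs A: pose=(-2,-1,E) → sL=200/41, sR=200/97, mL=-17900/3977, mR=-200/41
obs B: pose=(4,-4,N) → sL=2, sR=50/41, mL=-91/41, mR=-2
sensor matrix S = [[200/41, 200/97], [2, 50/41]]; det S = 297600/163057
solve [mL_A; mL_B] = S·[w00; w01] and [mR_A; mR_B] = S·[w10; w11]:
  w00 = -1/2, w01 = -1, w10 = -1, w11 = 0

-1/2 -1 -1 0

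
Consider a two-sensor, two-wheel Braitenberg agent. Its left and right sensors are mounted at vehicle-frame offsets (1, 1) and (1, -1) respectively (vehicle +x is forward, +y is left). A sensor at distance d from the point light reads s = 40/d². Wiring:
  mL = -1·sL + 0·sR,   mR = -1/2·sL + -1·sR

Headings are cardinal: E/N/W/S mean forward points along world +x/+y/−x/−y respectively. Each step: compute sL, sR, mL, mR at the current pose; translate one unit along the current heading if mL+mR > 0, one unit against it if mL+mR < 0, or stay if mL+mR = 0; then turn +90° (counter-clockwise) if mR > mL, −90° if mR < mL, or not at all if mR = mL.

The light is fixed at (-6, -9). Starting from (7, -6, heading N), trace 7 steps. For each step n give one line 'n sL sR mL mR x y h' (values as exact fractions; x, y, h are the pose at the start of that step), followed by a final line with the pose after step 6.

0 1/4 10/53 -1/4 -133/424 7 -6 N
1 8/41 40/197 -8/41 -2428/8077 7 -7 E
2 4/17 20/61 -4/17 -462/1037 6 -7 S
3 8/25 40/137 -8/25 -1548/3425 6 -6 W
4 1/4 10/53 -1/4 -133/424 7 -6 N
5 8/41 40/197 -8/41 -2428/8077 7 -7 E
6 4/17 20/61 -4/17 -462/1037 6 -7 S
final 6 -6 W

n=0: pose=(7,-6,N); sL=1/4, sR=10/53; mL=-1/4, mR=-133/424; mL+mR=-239/424 → advance -1; mR−mL=-27/424 → turn -1·90°
n=1: pose=(7,-7,E); sL=8/41, sR=40/197; mL=-8/41, mR=-2428/8077; mL+mR=-4004/8077 → advance -1; mR−mL=-852/8077 → turn -1·90°
n=2: pose=(6,-7,S); sL=4/17, sR=20/61; mL=-4/17, mR=-462/1037; mL+mR=-706/1037 → advance -1; mR−mL=-218/1037 → turn -1·90°
n=3: pose=(6,-6,W); sL=8/25, sR=40/137; mL=-8/25, mR=-1548/3425; mL+mR=-2644/3425 → advance -1; mR−mL=-452/3425 → turn -1·90°
n=4: pose=(7,-6,N); sL=1/4, sR=10/53; mL=-1/4, mR=-133/424; mL+mR=-239/424 → advance -1; mR−mL=-27/424 → turn -1·90°
n=5: pose=(7,-7,E); sL=8/41, sR=40/197; mL=-8/41, mR=-2428/8077; mL+mR=-4004/8077 → advance -1; mR−mL=-852/8077 → turn -1·90°
n=6: pose=(6,-7,S); sL=4/17, sR=20/61; mL=-4/17, mR=-462/1037; mL+mR=-706/1037 → advance -1; mR−mL=-218/1037 → turn -1·90°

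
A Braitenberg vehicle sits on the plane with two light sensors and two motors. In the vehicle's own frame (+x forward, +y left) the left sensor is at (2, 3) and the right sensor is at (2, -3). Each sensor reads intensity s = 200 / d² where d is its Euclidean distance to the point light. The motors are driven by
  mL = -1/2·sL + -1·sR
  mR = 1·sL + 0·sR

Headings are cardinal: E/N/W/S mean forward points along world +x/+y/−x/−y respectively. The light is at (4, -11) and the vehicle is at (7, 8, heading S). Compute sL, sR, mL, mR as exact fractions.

left sensor world pos  = (10, 6); dL² = 325
right sensor world pos = (4, 6); dR² = 289
sL = 200/325 = 8/13
sR = 200/289 = 200/289
mL = -1/2·sL + -1·sR = -3756/3757
mR = 1·sL + 0·sR = 8/13

8/13 200/289 -3756/3757 8/13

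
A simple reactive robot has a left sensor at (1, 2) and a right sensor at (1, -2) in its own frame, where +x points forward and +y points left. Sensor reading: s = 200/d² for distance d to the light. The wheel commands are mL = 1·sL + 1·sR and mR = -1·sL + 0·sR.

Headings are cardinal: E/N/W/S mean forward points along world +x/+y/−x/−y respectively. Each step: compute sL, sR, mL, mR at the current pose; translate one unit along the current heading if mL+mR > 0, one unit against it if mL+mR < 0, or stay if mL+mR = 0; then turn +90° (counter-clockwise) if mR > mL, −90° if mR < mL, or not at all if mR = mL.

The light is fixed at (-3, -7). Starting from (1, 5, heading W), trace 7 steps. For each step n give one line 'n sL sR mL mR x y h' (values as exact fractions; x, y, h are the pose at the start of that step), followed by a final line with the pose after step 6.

0 200/109 40/41 12560/4469 -200/109 1 5 W
1 20/17 100/97 3640/1649 -20/17 0 5 N
2 200/241 200/137 75600/33017 -200/241 0 6 E
3 10/9 50/37 820/333 -10/9 1 6 S
4 200/109 40/41 12560/4469 -200/109 1 5 W
5 20/17 100/97 3640/1649 -20/17 0 5 N
6 200/241 200/137 75600/33017 -200/241 0 6 E
final 1 6 S

n=0: pose=(1,5,W); sL=200/109, sR=40/41; mL=12560/4469, mR=-200/109; mL+mR=40/41 → advance +1; mR−mL=-20760/4469 → turn -1·90°
n=1: pose=(0,5,N); sL=20/17, sR=100/97; mL=3640/1649, mR=-20/17; mL+mR=100/97 → advance +1; mR−mL=-5580/1649 → turn -1·90°
n=2: pose=(0,6,E); sL=200/241, sR=200/137; mL=75600/33017, mR=-200/241; mL+mR=200/137 → advance +1; mR−mL=-103000/33017 → turn -1·90°
n=3: pose=(1,6,S); sL=10/9, sR=50/37; mL=820/333, mR=-10/9; mL+mR=50/37 → advance +1; mR−mL=-1190/333 → turn -1·90°
n=4: pose=(1,5,W); sL=200/109, sR=40/41; mL=12560/4469, mR=-200/109; mL+mR=40/41 → advance +1; mR−mL=-20760/4469 → turn -1·90°
n=5: pose=(0,5,N); sL=20/17, sR=100/97; mL=3640/1649, mR=-20/17; mL+mR=100/97 → advance +1; mR−mL=-5580/1649 → turn -1·90°
n=6: pose=(0,6,E); sL=200/241, sR=200/137; mL=75600/33017, mR=-200/241; mL+mR=200/137 → advance +1; mR−mL=-103000/33017 → turn -1·90°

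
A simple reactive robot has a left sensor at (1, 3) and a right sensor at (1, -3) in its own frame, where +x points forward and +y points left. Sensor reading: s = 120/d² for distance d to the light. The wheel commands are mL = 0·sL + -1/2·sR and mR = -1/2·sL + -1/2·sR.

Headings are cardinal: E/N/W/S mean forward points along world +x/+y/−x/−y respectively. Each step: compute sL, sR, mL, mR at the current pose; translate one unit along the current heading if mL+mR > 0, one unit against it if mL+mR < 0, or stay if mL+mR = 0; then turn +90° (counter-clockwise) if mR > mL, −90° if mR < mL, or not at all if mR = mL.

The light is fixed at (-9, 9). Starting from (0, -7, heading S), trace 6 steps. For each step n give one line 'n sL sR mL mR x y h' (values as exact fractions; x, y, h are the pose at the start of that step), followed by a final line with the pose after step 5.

n=0: pose=(0,-7,S); sL=120/433, sR=24/65; mL=-12/65, mR=-9096/28145; mL+mR=-14292/28145 → advance -1; mR−mL=-60/433 → turn -1·90°
n=1: pose=(0,-6,W); sL=30/97, sR=15/26; mL=-15/52, mR=-2235/5044; mL+mR=-1845/2522 → advance -1; mR−mL=-15/97 → turn -1·90°
n=2: pose=(1,-6,N); sL=24/49, sR=24/73; mL=-12/73, mR=-1464/3577; mL+mR=-2052/3577 → advance -1; mR−mL=-12/49 → turn -1·90°
n=3: pose=(1,-7,E); sL=12/29, sR=60/241; mL=-30/241, mR=-2316/6989; mL+mR=-3186/6989 → advance -1; mR−mL=-6/29 → turn -1·90°
n=4: pose=(0,-7,S); sL=120/433, sR=24/65; mL=-12/65, mR=-9096/28145; mL+mR=-14292/28145 → advance -1; mR−mL=-60/433 → turn -1·90°
n=5: pose=(0,-6,W); sL=30/97, sR=15/26; mL=-15/52, mR=-2235/5044; mL+mR=-1845/2522 → advance -1; mR−mL=-15/97 → turn -1·90°

0 120/433 24/65 -12/65 -9096/28145 0 -7 S
1 30/97 15/26 -15/52 -2235/5044 0 -6 W
2 24/49 24/73 -12/73 -1464/3577 1 -6 N
3 12/29 60/241 -30/241 -2316/6989 1 -7 E
4 120/433 24/65 -12/65 -9096/28145 0 -7 S
5 30/97 15/26 -15/52 -2235/5044 0 -6 W
final 1 -6 N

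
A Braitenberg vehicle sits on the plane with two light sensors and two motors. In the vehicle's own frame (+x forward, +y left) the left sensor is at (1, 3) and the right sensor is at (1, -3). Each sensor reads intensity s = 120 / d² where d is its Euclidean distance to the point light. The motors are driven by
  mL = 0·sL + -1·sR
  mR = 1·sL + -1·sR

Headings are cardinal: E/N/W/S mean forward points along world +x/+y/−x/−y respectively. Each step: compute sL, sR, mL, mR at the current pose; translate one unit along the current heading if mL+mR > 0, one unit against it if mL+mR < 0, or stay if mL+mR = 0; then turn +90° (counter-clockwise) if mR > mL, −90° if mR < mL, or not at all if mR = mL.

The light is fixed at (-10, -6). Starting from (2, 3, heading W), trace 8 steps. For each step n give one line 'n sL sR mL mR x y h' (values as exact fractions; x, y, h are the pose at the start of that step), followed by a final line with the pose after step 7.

0 120/157 24/53 -24/53 2592/8321 2 3 W
1 3/8 30/41 -30/41 -117/328 3 3 S
2 24/73 24/49 -24/49 -576/3577 3 4 E
3 60/101 60/173 -60/173 4320/17473 2 4 N
4 120/157 24/53 -24/53 2592/8321 2 3 W
5 3/8 30/41 -30/41 -117/328 3 3 S
6 24/73 24/49 -24/49 -576/3577 3 4 E
7 60/101 60/173 -60/173 4320/17473 2 4 N
final 2 3 W

n=0: pose=(2,3,W); sL=120/157, sR=24/53; mL=-24/53, mR=2592/8321; mL+mR=-1176/8321 → advance -1; mR−mL=120/157 → turn +1·90°
n=1: pose=(3,3,S); sL=3/8, sR=30/41; mL=-30/41, mR=-117/328; mL+mR=-357/328 → advance -1; mR−mL=3/8 → turn +1·90°
n=2: pose=(3,4,E); sL=24/73, sR=24/49; mL=-24/49, mR=-576/3577; mL+mR=-2328/3577 → advance -1; mR−mL=24/73 → turn +1·90°
n=3: pose=(2,4,N); sL=60/101, sR=60/173; mL=-60/173, mR=4320/17473; mL+mR=-1740/17473 → advance -1; mR−mL=60/101 → turn +1·90°
n=4: pose=(2,3,W); sL=120/157, sR=24/53; mL=-24/53, mR=2592/8321; mL+mR=-1176/8321 → advance -1; mR−mL=120/157 → turn +1·90°
n=5: pose=(3,3,S); sL=3/8, sR=30/41; mL=-30/41, mR=-117/328; mL+mR=-357/328 → advance -1; mR−mL=3/8 → turn +1·90°
n=6: pose=(3,4,E); sL=24/73, sR=24/49; mL=-24/49, mR=-576/3577; mL+mR=-2328/3577 → advance -1; mR−mL=24/73 → turn +1·90°
n=7: pose=(2,4,N); sL=60/101, sR=60/173; mL=-60/173, mR=4320/17473; mL+mR=-1740/17473 → advance -1; mR−mL=60/101 → turn +1·90°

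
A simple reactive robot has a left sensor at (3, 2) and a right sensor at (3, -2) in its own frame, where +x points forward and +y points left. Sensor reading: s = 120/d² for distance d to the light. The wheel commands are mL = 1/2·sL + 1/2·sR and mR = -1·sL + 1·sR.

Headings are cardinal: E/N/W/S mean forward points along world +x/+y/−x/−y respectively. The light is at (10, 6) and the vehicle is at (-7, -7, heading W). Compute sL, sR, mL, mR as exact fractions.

left sensor world pos  = (-10, -9); dL² = 625
right sensor world pos = (-10, -5); dR² = 521
sL = 120/625 = 24/125
sR = 120/521 = 120/521
mL = 1/2·sL + 1/2·sR = 13752/65125
mR = -1·sL + 1·sR = 2496/65125

24/125 120/521 13752/65125 2496/65125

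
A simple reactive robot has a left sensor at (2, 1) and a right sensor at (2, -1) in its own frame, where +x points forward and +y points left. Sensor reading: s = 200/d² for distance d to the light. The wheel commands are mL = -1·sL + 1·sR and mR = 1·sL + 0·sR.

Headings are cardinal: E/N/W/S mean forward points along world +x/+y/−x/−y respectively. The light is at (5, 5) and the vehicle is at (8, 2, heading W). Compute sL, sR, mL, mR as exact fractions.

200/17 40 480/17 200/17

left sensor world pos  = (6, 1); dL² = 17
right sensor world pos = (6, 3); dR² = 5
sL = 200/17 = 200/17
sR = 200/5 = 40
mL = -1·sL + 1·sR = 480/17
mR = 1·sL + 0·sR = 200/17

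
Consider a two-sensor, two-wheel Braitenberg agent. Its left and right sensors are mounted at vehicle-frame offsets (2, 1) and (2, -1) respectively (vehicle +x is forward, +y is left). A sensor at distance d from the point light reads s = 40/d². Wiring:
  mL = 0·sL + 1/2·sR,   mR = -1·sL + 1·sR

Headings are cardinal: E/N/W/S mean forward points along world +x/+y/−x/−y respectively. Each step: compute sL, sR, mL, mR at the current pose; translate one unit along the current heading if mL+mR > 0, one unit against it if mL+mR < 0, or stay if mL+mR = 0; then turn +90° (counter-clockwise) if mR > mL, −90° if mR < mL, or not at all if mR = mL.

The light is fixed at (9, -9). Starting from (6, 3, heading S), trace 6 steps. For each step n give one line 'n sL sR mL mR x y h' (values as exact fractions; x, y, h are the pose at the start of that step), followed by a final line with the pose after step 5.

n=0: pose=(6,3,S); sL=5/13, sR=10/29; mL=5/29, mR=-15/377; mL+mR=50/377 → advance +1; mR−mL=-80/377 → turn -1·90°
n=1: pose=(6,2,W); sL=8/25, sR=40/169; mL=20/169, mR=-352/4225; mL+mR=148/4225 → advance +1; mR−mL=-852/4225 → turn -1·90°
n=2: pose=(5,2,N); sL=20/97, sR=20/89; mL=10/89, mR=160/8633; mL+mR=1130/8633 → advance +1; mR−mL=-810/8633 → turn -1·90°
n=3: pose=(5,3,E); sL=40/173, sR=8/25; mL=4/25, mR=384/4325; mL+mR=1076/4325 → advance +1; mR−mL=-308/4325 → turn -1·90°
n=4: pose=(6,3,S); sL=5/13, sR=10/29; mL=5/29, mR=-15/377; mL+mR=50/377 → advance +1; mR−mL=-80/377 → turn -1·90°
n=5: pose=(6,2,W); sL=8/25, sR=40/169; mL=20/169, mR=-352/4225; mL+mR=148/4225 → advance +1; mR−mL=-852/4225 → turn -1·90°

0 5/13 10/29 5/29 -15/377 6 3 S
1 8/25 40/169 20/169 -352/4225 6 2 W
2 20/97 20/89 10/89 160/8633 5 2 N
3 40/173 8/25 4/25 384/4325 5 3 E
4 5/13 10/29 5/29 -15/377 6 3 S
5 8/25 40/169 20/169 -352/4225 6 2 W
final 5 2 N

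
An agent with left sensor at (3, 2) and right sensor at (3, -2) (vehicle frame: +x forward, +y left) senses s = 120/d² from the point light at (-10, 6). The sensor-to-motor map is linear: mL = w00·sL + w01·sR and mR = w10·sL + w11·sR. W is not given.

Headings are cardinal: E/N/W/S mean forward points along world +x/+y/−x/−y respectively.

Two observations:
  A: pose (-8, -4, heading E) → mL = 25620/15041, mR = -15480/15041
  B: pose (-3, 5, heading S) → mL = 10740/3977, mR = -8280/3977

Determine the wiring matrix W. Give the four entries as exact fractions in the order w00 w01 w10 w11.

obs A: pose=(-8,-4,E) → sL=120/89, sR=120/169, mL=25620/15041, mR=-15480/15041
obs B: pose=(-3,5,S) → sL=120/97, sR=120/41, mL=10740/3977, mR=-8280/3977
sensor matrix S = [[120/89, 120/169], [120/97, 120/41]]; det S = 183513600/59818057
solve [mL_A; mL_B] = S·[w00; w01] and [mR_A; mR_B] = S·[w10; w11]:
  w00 = 1, w01 = 1/2, w10 = -1/2, w11 = -1/2

1 1/2 -1/2 -1/2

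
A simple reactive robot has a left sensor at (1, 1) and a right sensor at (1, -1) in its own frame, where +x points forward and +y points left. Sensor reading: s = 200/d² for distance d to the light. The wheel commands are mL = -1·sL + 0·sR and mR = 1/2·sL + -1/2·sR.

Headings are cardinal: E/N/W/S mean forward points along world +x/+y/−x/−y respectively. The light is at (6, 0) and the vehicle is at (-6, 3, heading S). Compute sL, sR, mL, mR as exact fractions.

left sensor world pos  = (-5, 2); dL² = 125
right sensor world pos = (-7, 2); dR² = 173
sL = 200/125 = 8/5
sR = 200/173 = 200/173
mL = -1·sL + 0·sR = -8/5
mR = 1/2·sL + -1/2·sR = 192/865

8/5 200/173 -8/5 192/865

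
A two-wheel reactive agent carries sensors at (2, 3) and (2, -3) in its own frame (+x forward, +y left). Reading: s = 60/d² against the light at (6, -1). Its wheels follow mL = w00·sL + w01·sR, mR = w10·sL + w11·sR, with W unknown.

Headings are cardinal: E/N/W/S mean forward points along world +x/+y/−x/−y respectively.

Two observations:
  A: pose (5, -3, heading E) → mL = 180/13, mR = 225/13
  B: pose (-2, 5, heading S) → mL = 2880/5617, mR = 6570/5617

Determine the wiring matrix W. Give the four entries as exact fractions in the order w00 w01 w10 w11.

1/2 -1/2 1/2 1

obs A: pose=(5,-3,E) → sL=30, sR=30/13, mL=180/13, mR=225/13
obs B: pose=(-2,5,S) → sL=60/41, sR=60/137, mL=2880/5617, mR=6570/5617
sensor matrix S = [[30, 30/13], [60/41, 60/137]]; det S = 712800/73021
solve [mL_A; mL_B] = S·[w00; w01] and [mR_A; mR_B] = S·[w10; w11]:
  w00 = 1/2, w01 = -1/2, w10 = 1/2, w11 = 1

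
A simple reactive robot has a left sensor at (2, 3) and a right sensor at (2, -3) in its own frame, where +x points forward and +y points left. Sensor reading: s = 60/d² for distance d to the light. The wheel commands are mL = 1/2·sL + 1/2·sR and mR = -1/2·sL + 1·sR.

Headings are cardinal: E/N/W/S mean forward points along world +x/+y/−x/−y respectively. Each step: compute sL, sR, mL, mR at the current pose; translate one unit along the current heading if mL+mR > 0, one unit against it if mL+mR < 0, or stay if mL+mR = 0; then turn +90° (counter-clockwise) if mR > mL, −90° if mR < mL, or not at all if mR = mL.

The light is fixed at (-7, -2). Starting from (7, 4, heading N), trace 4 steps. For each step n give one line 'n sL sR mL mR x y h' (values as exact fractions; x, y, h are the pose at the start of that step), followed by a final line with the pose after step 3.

0 12/37 60/353 3228/13061 102/13061 7 4 N
1 15/89 15/68 2355/12104 825/6052 7 5 E
2 60/349 60/169 15540/58981 15870/58981 8 5 S
3 6/37 30/149 1002/5513 663/5513 8 4 E
final 9 4 S

n=0: pose=(7,4,N); sL=12/37, sR=60/353; mL=3228/13061, mR=102/13061; mL+mR=90/353 → advance +1; mR−mL=-3126/13061 → turn -1·90°
n=1: pose=(7,5,E); sL=15/89, sR=15/68; mL=2355/12104, mR=825/6052; mL+mR=45/136 → advance +1; mR−mL=-705/12104 → turn -1·90°
n=2: pose=(8,5,S); sL=60/349, sR=60/169; mL=15540/58981, mR=15870/58981; mL+mR=90/169 → advance +1; mR−mL=330/58981 → turn +1·90°
n=3: pose=(8,4,E); sL=6/37, sR=30/149; mL=1002/5513, mR=663/5513; mL+mR=45/149 → advance +1; mR−mL=-339/5513 → turn -1·90°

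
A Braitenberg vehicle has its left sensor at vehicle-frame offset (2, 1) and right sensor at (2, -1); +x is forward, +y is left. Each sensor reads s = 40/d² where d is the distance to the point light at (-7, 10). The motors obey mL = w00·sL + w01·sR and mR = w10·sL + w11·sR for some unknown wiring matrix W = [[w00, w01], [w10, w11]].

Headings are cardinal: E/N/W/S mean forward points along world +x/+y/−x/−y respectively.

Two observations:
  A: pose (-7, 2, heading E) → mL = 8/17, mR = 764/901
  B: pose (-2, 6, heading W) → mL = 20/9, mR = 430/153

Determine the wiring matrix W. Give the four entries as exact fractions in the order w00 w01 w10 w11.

obs A: pose=(-7,2,E) → sL=40/53, sR=8/17, mL=8/17, mR=764/901
obs B: pose=(-2,6,W) → sL=20/17, sR=20/9, mL=20/9, mR=430/153
sensor matrix S = [[40/53, 8/17], [20/17, 20/9]]; det S = 154880/137853
solve [mL_A; mL_B] = S·[w00; w01] and [mR_A; mR_B] = S·[w10; w11]:
  w00 = 0, w01 = 1, w10 = 1/2, w11 = 1

0 1 1/2 1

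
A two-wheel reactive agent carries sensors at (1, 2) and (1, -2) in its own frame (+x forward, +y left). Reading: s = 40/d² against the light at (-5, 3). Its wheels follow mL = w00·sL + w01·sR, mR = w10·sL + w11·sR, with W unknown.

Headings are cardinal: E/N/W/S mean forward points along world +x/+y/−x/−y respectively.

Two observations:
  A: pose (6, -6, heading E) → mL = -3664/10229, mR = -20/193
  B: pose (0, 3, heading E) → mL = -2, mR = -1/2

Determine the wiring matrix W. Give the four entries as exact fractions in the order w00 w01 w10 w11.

-1 -1 -1/2 0

obs A: pose=(6,-6,E) → sL=40/193, sR=8/53, mL=-3664/10229, mR=-20/193
obs B: pose=(0,3,E) → sL=1, sR=1, mL=-2, mR=-1/2
sensor matrix S = [[40/193, 8/53], [1, 1]]; det S = 576/10229
solve [mL_A; mL_B] = S·[w00; w01] and [mR_A; mR_B] = S·[w10; w11]:
  w00 = -1, w01 = -1, w10 = -1/2, w11 = 0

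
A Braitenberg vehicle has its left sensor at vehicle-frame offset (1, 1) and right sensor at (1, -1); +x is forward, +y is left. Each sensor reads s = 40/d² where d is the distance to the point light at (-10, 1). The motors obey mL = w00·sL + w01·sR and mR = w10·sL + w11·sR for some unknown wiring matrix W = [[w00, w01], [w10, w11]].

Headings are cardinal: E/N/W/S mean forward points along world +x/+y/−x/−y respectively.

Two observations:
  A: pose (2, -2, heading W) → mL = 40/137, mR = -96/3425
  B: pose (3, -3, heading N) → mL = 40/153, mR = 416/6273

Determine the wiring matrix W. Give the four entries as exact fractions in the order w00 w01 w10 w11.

1 0 1 -1

obs A: pose=(2,-2,W) → sL=40/137, sR=8/25, mL=40/137, mR=-96/3425
obs B: pose=(3,-3,N) → sL=40/153, sR=8/41, mL=40/153, mR=416/6273
sensor matrix S = [[40/137, 8/25], [40/153, 8/41]]; det S = -114688/4297005
solve [mL_A; mL_B] = S·[w00; w01] and [mR_A; mR_B] = S·[w10; w11]:
  w00 = 1, w01 = 0, w10 = 1, w11 = -1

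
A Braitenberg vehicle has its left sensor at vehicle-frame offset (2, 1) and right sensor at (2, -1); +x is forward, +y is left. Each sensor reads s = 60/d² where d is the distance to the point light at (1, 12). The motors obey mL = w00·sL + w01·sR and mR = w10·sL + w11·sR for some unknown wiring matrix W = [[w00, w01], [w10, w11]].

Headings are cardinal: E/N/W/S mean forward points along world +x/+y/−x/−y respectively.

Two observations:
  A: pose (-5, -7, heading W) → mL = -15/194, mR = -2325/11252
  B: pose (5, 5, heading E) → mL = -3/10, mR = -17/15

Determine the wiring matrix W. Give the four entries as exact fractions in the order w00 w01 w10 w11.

obs A: pose=(-5,-7,W) → sL=15/116, sR=15/97, mL=-15/194, mR=-2325/11252
obs B: pose=(5,5,E) → sL=5/6, sR=3/5, mL=-3/10, mR=-17/15
sensor matrix S = [[15/116, 15/97], [5/6, 3/5]]; det S = -577/11252
solve [mL_A; mL_B] = S·[w00; w01] and [mR_A; mR_B] = S·[w10; w11]:
  w00 = 0, w01 = -1/2, w10 = -1, w11 = -1/2

0 -1/2 -1 -1/2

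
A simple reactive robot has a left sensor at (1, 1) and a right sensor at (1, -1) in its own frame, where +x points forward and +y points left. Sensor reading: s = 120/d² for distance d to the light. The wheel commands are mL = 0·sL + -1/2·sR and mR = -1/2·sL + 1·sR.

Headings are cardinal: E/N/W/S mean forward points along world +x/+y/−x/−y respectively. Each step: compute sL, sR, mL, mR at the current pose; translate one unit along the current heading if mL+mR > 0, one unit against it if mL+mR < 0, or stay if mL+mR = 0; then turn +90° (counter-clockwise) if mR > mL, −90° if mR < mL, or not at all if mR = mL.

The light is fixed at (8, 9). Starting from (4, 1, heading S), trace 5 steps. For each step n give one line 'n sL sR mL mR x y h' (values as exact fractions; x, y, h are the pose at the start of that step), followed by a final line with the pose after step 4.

n=0: pose=(4,1,S); sL=4/3, sR=60/53; mL=-30/53, mR=74/159; mL+mR=-16/159 → advance -1; mR−mL=164/159 → turn +1·90°
n=1: pose=(4,2,E); sL=8/3, sR=120/73; mL=-60/73, mR=68/219; mL+mR=-112/219 → advance -1; mR−mL=248/219 → turn +1·90°
n=2: pose=(3,2,N); sL=5/3, sR=30/13; mL=-15/13, mR=115/78; mL+mR=25/78 → advance +1; mR−mL=205/78 → turn +1·90°
n=3: pose=(3,3,W); sL=24/17, sR=120/61; mL=-60/61, mR=1308/1037; mL+mR=288/1037 → advance +1; mR−mL=2328/1037 → turn +1·90°
n=4: pose=(2,3,S); sL=60/37, sR=60/49; mL=-30/49, mR=750/1813; mL+mR=-360/1813 → advance -1; mR−mL=1860/1813 → turn +1·90°

0 4/3 60/53 -30/53 74/159 4 1 S
1 8/3 120/73 -60/73 68/219 4 2 E
2 5/3 30/13 -15/13 115/78 3 2 N
3 24/17 120/61 -60/61 1308/1037 3 3 W
4 60/37 60/49 -30/49 750/1813 2 3 S
final 2 4 E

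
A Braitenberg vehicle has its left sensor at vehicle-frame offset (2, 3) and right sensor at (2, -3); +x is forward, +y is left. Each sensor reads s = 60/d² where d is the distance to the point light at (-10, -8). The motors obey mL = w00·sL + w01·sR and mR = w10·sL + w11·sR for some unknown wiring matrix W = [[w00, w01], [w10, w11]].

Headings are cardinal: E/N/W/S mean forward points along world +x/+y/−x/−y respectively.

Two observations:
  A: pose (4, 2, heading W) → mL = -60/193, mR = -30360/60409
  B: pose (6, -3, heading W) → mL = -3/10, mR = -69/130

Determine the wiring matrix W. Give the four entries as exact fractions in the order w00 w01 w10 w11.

obs A: pose=(4,2,W) → sL=60/193, sR=60/313, mL=-60/193, mR=-30360/60409
obs B: pose=(6,-3,W) → sL=3/10, sR=3/13, mL=-3/10, mR=-69/130
sensor matrix S = [[60/193, 60/313], [3/10, 3/13]]; det S = 11178/785317
solve [mL_A; mL_B] = S·[w00; w01] and [mR_A; mR_B] = S·[w10; w11]:
  w00 = -1, w01 = 0, w10 = -1, w11 = -1

-1 0 -1 -1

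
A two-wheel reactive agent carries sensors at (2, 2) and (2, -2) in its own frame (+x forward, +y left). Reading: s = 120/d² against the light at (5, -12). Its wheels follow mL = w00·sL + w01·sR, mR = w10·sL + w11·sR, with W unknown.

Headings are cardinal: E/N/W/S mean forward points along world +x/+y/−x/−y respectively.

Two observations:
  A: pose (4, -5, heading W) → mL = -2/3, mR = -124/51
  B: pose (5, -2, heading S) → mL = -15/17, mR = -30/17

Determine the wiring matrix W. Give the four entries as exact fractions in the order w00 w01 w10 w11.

obs A: pose=(4,-5,W) → sL=60/17, sR=4/3, mL=-2/3, mR=-124/51
obs B: pose=(5,-2,S) → sL=30/17, sR=30/17, mL=-15/17, mR=-30/17
sensor matrix S = [[60/17, 4/3], [30/17, 30/17]]; det S = 1120/289
solve [mL_A; mL_B] = S·[w00; w01] and [mR_A; mR_B] = S·[w10; w11]:
  w00 = 0, w01 = -1/2, w10 = -1/2, w11 = -1/2

0 -1/2 -1/2 -1/2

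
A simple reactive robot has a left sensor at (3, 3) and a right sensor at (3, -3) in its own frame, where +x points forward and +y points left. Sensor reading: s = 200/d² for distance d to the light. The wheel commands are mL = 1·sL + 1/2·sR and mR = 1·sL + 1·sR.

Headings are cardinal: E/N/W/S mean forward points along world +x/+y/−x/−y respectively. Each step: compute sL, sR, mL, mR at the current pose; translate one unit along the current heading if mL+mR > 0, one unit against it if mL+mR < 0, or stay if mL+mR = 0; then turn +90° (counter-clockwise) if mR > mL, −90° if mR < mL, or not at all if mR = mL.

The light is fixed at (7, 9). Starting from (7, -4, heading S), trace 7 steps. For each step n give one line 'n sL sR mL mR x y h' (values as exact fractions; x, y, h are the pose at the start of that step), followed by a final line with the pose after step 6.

0 40/53 40/53 60/53 80/53 7 -4 S
1 20/13 100/149 3630/1937 4280/1937 7 -5 E
2 8/5 200/137 1596/685 2096/685 8 -5 N
3 10/13 25/13 45/26 35/13 8 -4 W
4 40/53 40/53 60/53 80/53 7 -4 S
5 20/13 100/149 3630/1937 4280/1937 7 -5 E
6 8/5 200/137 1596/685 2096/685 8 -5 N
final 8 -4 W

n=0: pose=(7,-4,S); sL=40/53, sR=40/53; mL=60/53, mR=80/53; mL+mR=140/53 → advance +1; mR−mL=20/53 → turn +1·90°
n=1: pose=(7,-5,E); sL=20/13, sR=100/149; mL=3630/1937, mR=4280/1937; mL+mR=7910/1937 → advance +1; mR−mL=50/149 → turn +1·90°
n=2: pose=(8,-5,N); sL=8/5, sR=200/137; mL=1596/685, mR=2096/685; mL+mR=3692/685 → advance +1; mR−mL=100/137 → turn +1·90°
n=3: pose=(8,-4,W); sL=10/13, sR=25/13; mL=45/26, mR=35/13; mL+mR=115/26 → advance +1; mR−mL=25/26 → turn +1·90°
n=4: pose=(7,-4,S); sL=40/53, sR=40/53; mL=60/53, mR=80/53; mL+mR=140/53 → advance +1; mR−mL=20/53 → turn +1·90°
n=5: pose=(7,-5,E); sL=20/13, sR=100/149; mL=3630/1937, mR=4280/1937; mL+mR=7910/1937 → advance +1; mR−mL=50/149 → turn +1·90°
n=6: pose=(8,-5,N); sL=8/5, sR=200/137; mL=1596/685, mR=2096/685; mL+mR=3692/685 → advance +1; mR−mL=100/137 → turn +1·90°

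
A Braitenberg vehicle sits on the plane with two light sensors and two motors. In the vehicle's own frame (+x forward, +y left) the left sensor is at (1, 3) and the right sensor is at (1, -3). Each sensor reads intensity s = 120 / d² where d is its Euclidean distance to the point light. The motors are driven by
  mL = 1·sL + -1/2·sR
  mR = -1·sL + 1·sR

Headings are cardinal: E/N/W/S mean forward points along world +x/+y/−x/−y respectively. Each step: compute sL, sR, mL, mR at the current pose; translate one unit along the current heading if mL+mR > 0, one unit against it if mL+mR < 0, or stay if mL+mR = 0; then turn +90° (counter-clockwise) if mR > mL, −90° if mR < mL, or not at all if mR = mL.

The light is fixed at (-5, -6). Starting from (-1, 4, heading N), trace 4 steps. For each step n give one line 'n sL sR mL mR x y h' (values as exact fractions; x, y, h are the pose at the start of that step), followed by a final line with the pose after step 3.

0 60/61 12/17 654/1037 -288/1037 -1 4 N
1 120/221 120/89 -2580/19669 15840/19669 -1 5 E
2 30/37 15/26 1005/1924 -225/962 0 5 N
3 40/87 40/39 -20/377 640/1131 0 6 E
final 1 6 N

n=0: pose=(-1,4,N); sL=60/61, sR=12/17; mL=654/1037, mR=-288/1037; mL+mR=6/17 → advance +1; mR−mL=-942/1037 → turn -1·90°
n=1: pose=(-1,5,E); sL=120/221, sR=120/89; mL=-2580/19669, mR=15840/19669; mL+mR=60/89 → advance +1; mR−mL=18420/19669 → turn +1·90°
n=2: pose=(0,5,N); sL=30/37, sR=15/26; mL=1005/1924, mR=-225/962; mL+mR=15/52 → advance +1; mR−mL=-1455/1924 → turn -1·90°
n=3: pose=(0,6,E); sL=40/87, sR=40/39; mL=-20/377, mR=640/1131; mL+mR=20/39 → advance +1; mR−mL=700/1131 → turn +1·90°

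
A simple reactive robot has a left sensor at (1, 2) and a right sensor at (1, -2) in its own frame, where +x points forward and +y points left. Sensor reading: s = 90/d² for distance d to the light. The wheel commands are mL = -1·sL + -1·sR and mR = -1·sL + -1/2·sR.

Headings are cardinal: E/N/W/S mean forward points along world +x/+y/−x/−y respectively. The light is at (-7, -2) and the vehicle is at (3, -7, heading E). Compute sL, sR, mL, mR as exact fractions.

9/13 9/17 -270/221 -423/442

left sensor world pos  = (4, -5); dL² = 130
right sensor world pos = (4, -9); dR² = 170
sL = 90/130 = 9/13
sR = 90/170 = 9/17
mL = -1·sL + -1·sR = -270/221
mR = -1·sL + -1/2·sR = -423/442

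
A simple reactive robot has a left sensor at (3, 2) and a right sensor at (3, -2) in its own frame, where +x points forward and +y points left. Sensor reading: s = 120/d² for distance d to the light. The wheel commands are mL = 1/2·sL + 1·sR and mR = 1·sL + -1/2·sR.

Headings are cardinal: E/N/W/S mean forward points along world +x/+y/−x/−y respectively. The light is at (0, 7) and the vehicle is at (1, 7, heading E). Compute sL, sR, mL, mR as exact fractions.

6 6 9 3

left sensor world pos  = (4, 9); dL² = 20
right sensor world pos = (4, 5); dR² = 20
sL = 120/20 = 6
sR = 120/20 = 6
mL = 1/2·sL + 1·sR = 9
mR = 1·sL + -1/2·sR = 3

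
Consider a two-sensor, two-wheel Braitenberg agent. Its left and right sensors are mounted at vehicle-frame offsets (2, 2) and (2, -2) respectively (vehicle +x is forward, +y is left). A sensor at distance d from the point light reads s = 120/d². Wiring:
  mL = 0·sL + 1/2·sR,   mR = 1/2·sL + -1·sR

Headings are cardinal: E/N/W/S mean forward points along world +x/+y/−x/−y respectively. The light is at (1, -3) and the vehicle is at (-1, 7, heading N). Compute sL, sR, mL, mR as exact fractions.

left sensor world pos  = (-3, 9); dL² = 160
right sensor world pos = (1, 9); dR² = 144
sL = 120/160 = 3/4
sR = 120/144 = 5/6
mL = 0·sL + 1/2·sR = 5/12
mR = 1/2·sL + -1·sR = -11/24

3/4 5/6 5/12 -11/24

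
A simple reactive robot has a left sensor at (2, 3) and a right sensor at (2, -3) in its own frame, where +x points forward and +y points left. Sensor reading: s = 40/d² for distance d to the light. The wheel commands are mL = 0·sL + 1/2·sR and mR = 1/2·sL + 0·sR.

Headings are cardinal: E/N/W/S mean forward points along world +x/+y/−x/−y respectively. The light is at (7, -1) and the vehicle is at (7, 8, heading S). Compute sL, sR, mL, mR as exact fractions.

left sensor world pos  = (10, 6); dL² = 58
right sensor world pos = (4, 6); dR² = 58
sL = 40/58 = 20/29
sR = 40/58 = 20/29
mL = 0·sL + 1/2·sR = 10/29
mR = 1/2·sL + 0·sR = 10/29

20/29 20/29 10/29 10/29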